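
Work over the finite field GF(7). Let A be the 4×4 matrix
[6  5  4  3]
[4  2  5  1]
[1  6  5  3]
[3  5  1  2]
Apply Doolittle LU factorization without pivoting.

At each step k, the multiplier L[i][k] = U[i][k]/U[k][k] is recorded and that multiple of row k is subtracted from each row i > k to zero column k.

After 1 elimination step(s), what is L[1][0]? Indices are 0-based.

[col 0] pivot 6
  R1 -= 3*R0 → (0, 1, 0, 6)  (L[1][0] := 3)
  R2 -= 6*R0 → (0, 4, 2, 6)  (L[2][0] := 6)
  R3 -= 4*R0 → (0, 6, 6, 4)  (L[3][0] := 4)

L[1][0] = 3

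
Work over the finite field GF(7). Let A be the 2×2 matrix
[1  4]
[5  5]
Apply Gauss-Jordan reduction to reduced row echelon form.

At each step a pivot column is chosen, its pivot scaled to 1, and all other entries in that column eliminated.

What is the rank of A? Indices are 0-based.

rank = 2

pivot(0,0)=1: scale R0 → (1, 4)
  clear (1,0): R1 −= (5)R0 → (0, 6)
pivot(1,1)=6: scale R1 → (0, 1)
  clear (0,1): R0 −= (4)R1 → (1, 0)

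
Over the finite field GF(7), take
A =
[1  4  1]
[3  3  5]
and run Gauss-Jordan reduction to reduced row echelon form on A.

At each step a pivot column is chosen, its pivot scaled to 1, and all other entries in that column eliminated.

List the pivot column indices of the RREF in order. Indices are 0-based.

pivot columns: 0, 1

[1] R0 /= 1  ⇒  (1, 4, 1)
     R1 -= 3·R0  ⇒  (0, 5, 2)
[2] R1 /= 5  ⇒  (0, 1, 6)
     R0 -= 4·R1  ⇒  (1, 0, 5)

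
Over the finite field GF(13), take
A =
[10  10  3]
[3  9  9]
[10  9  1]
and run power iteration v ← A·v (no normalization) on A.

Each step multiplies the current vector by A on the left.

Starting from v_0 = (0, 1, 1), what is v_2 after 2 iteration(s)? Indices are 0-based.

v_0 = (0, 1, 1).
v_1 = A·v_0 = (0, 5, 10).
v_2 = A·v_1 = (2, 5, 3).

v_2 = (2, 5, 3)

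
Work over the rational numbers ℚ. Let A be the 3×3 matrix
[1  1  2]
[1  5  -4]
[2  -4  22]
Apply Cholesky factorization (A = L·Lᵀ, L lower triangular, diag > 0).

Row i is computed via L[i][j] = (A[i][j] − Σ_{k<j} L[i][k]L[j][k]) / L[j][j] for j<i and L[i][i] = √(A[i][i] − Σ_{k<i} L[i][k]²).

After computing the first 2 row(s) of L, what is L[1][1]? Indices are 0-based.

Step 1: L[0][0] = √(1) = 1.
  L[1][0] = (1) / L[0][0] = 1.
Step 2: L[1][1] = √(4) = 2.

L[1][1] = 2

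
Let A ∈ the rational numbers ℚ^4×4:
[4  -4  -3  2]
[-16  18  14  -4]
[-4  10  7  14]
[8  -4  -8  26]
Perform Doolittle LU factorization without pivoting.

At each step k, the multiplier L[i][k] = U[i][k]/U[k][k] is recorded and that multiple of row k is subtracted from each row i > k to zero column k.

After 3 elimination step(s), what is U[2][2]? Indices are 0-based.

Step 1: pivot at (0,0) is 4.
  row1 ← row1 − (-4)·row0  ⇒  L[1][0]=-4, U row1=(0, 2, 2, 4)
  row2 ← row2 − (-1)·row0  ⇒  L[2][0]=-1, U row2=(0, 6, 4, 16)
  row3 ← row3 − (2)·row0  ⇒  L[3][0]=2, U row3=(0, 4, -2, 22)
Step 2: pivot at (1,1) is 2.
  row2 ← row2 − (3)·row1  ⇒  L[2][1]=3, U row2=(0, 0, -2, 4)
  row3 ← row3 − (2)·row1  ⇒  L[3][1]=2, U row3=(0, 0, -6, 14)
Step 3: pivot at (2,2) is -2.
  row3 ← row3 − (3)·row2  ⇒  L[3][2]=3, U row3=(0, 0, 0, 2)

U[2][2] = -2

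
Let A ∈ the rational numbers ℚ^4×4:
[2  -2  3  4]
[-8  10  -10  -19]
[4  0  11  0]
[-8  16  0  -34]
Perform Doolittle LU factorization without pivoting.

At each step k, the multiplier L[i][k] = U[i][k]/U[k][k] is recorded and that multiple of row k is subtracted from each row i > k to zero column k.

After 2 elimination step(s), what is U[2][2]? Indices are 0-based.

U[2][2] = 1

k=0: U[0][0]=2
  eliminate (1,0): mult=-4, new row 1: (0, 2, 2, -3); set L[1][0]=-4
  eliminate (2,0): mult=2, new row 2: (0, 4, 5, -8); set L[2][0]=2
  eliminate (3,0): mult=-4, new row 3: (0, 8, 12, -18); set L[3][0]=-4
k=1: U[1][1]=2
  eliminate (2,1): mult=2, new row 2: (0, 0, 1, -2); set L[2][1]=2
  eliminate (3,1): mult=4, new row 3: (0, 0, 4, -6); set L[3][1]=4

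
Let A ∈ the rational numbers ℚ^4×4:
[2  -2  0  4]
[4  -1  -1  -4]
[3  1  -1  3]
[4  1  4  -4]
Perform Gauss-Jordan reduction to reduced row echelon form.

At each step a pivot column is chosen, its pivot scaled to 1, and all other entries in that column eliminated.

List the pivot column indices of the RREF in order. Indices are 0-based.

step 1: normalize row 0 (÷2) = (1, -1, 0, 2)
  row 1: subtract 4×row0 = (0, 3, -1, -12)
  row 2: subtract 3×row0 = (0, 4, -1, -3)
  row 3: subtract 4×row0 = (0, 5, 4, -12)
step 2: normalize row 1 (÷3) = (0, 1, -1/3, -4)
  row 0: subtract -1×row1 = (1, 0, -1/3, -2)
  row 2: subtract 4×row1 = (0, 0, 1/3, 13)
  row 3: subtract 5×row1 = (0, 0, 17/3, 8)
step 3: normalize row 2 (÷1/3) = (0, 0, 1, 39)
  row 0: subtract -1/3×row2 = (1, 0, 0, 11)
  row 1: subtract -1/3×row2 = (0, 1, 0, 9)
  row 3: subtract 17/3×row2 = (0, 0, 0, -213)
step 4: normalize row 3 (÷-213) = (0, 0, 0, 1)
  row 0: subtract 11×row3 = (1, 0, 0, 0)
  row 1: subtract 9×row3 = (0, 1, 0, 0)
  row 2: subtract 39×row3 = (0, 0, 1, 0)

pivot columns: 0, 1, 2, 3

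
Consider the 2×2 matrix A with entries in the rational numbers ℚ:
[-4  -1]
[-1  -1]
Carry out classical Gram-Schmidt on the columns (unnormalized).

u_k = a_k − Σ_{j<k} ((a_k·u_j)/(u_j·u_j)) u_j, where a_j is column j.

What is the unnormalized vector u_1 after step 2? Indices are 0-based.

Step 1: u_0 = a_0 = (-4, -1).
Step 2: u_1 = a_1 − (5/17)·u_0 = (3/17, -12/17).

u_1 = (3/17, -12/17)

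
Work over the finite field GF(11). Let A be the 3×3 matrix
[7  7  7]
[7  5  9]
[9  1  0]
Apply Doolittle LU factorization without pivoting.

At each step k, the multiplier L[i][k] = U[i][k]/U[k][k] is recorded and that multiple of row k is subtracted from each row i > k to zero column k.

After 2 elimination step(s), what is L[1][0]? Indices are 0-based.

L[1][0] = 1

k=0: U[0][0]=7
  eliminate (1,0): mult=1, new row 1: (0, 9, 2); set L[1][0]=1
  eliminate (2,0): mult=6, new row 2: (0, 3, 2); set L[2][0]=6
k=1: U[1][1]=9
  eliminate (2,1): mult=4, new row 2: (0, 0, 5); set L[2][1]=4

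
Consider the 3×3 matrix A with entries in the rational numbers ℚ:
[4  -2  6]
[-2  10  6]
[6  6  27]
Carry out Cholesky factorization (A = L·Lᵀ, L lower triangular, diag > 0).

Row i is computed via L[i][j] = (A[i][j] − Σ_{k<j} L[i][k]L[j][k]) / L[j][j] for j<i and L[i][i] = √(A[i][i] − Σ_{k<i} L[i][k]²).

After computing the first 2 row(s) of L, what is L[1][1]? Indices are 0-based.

L[1][1] = 3

Step 1: L[0][0] = √(4) = 2.
  L[1][0] = (-2) / L[0][0] = -1.
Step 2: L[1][1] = √(9) = 3.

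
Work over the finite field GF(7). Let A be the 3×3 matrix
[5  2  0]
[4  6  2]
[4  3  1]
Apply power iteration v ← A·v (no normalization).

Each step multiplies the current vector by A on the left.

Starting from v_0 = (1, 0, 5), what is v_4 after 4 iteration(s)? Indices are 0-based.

v_4 = (6, 1, 0)

v_0 = (1, 0, 5).
v_1 = A·v_0 = (5, 0, 2).
v_2 = A·v_1 = (4, 3, 1).
v_3 = A·v_2 = (5, 1, 5).
v_4 = A·v_3 = (6, 1, 0).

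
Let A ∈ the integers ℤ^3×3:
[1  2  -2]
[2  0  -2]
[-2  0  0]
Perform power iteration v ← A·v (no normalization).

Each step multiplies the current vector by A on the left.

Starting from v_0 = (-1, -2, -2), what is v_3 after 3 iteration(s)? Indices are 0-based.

v_3 = (-17, -6, 2)

v_0 = (-1, -2, -2).
v_1 = A·v_0 = (-1, 2, 2).
v_2 = A·v_1 = (-1, -6, 2).
v_3 = A·v_2 = (-17, -6, 2).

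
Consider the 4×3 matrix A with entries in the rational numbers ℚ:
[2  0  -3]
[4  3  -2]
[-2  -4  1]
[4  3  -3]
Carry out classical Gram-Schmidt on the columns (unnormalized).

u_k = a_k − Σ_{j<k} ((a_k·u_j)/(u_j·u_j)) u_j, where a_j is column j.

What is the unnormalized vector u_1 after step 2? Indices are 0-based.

Step 1: u_0 = a_0 = (2, 4, -2, 4).
Step 2: u_1 = a_1 − (4/5)·u_0 = (-8/5, -1/5, -12/5, -1/5).

u_1 = (-8/5, -1/5, -12/5, -1/5)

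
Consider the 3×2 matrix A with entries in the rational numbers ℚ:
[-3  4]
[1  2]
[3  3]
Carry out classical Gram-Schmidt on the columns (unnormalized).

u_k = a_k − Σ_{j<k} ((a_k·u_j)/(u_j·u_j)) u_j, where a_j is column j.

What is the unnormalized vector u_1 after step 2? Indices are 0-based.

u_1 = (73/19, 39/19, 60/19)

Step 1: u_0 = a_0 = (-3, 1, 3).
Step 2: u_1 = a_1 − (-1/19)·u_0 = (73/19, 39/19, 60/19).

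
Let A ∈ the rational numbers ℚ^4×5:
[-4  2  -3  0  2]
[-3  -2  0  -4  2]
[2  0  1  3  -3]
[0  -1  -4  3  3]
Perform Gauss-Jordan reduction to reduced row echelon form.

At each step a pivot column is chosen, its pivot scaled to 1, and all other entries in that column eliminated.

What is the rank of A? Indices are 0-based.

rank = 4

step 1: normalize row 0 (÷-4) = (1, -1/2, 3/4, 0, -1/2)
  row 1: subtract -3×row0 = (0, -7/2, 9/4, -4, 1/2)
  row 2: subtract 2×row0 = (0, 1, -1/2, 3, -2)
step 2: normalize row 1 (÷-7/2) = (0, 1, -9/14, 8/7, -1/7)
  row 0: subtract -1/2×row1 = (1, 0, 3/7, 4/7, -4/7)
  row 2: subtract 1×row1 = (0, 0, 1/7, 13/7, -13/7)
  row 3: subtract -1×row1 = (0, 0, -65/14, 29/7, 20/7)
step 3: normalize row 2 (÷1/7) = (0, 0, 1, 13, -13)
  row 0: subtract 3/7×row2 = (1, 0, 0, -5, 5)
  row 1: subtract -9/14×row2 = (0, 1, 0, 19/2, -17/2)
  row 3: subtract -65/14×row2 = (0, 0, 0, 129/2, -115/2)
step 4: normalize row 3 (÷129/2) = (0, 0, 0, 1, -115/129)
  row 0: subtract -5×row3 = (1, 0, 0, 0, 70/129)
  row 1: subtract 19/2×row3 = (0, 1, 0, 0, -4/129)
  row 2: subtract 13×row3 = (0, 0, 1, 0, -182/129)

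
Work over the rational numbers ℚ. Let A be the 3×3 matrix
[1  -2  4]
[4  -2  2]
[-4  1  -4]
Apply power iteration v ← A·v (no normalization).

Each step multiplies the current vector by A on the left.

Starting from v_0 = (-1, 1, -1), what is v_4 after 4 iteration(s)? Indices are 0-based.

v_0 = (-1, 1, -1).
v_1 = A·v_0 = (-7, -8, 9).
v_2 = A·v_1 = (45, 6, -16).
v_3 = A·v_2 = (-31, 136, -110).
v_4 = A·v_3 = (-743, -616, 700).

v_4 = (-743, -616, 700)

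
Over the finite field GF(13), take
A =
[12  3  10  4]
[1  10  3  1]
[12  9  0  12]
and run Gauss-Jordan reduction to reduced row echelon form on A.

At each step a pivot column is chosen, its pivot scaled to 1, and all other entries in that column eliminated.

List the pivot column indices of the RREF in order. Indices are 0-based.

pivot columns: 0, 1, 3

pivot(0,0)=12: scale R0 → (1, 10, 3, 9)
  clear (1,0): R1 −= (1)R0 → (0, 0, 0, 5)
  clear (2,0): R2 −= (12)R0 → (0, 6, 3, 8)
pivot(1,1): swap R1↔R2
pivot(1,1)=6: scale R1 → (0, 1, 7, 10)
  clear (0,1): R0 −= (10)R1 → (1, 0, 11, 0)
col 2: no nonzero at/below row 2; advance.
pivot(2,3)=5: scale R2 → (0, 0, 0, 1)
  clear (1,3): R1 −= (10)R2 → (0, 1, 7, 0)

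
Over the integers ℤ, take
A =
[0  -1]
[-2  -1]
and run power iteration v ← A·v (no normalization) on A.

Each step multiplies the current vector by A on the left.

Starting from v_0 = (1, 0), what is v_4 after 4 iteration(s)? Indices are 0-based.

v_0 = (1, 0).
v_1 = A·v_0 = (0, -2).
v_2 = A·v_1 = (2, 2).
v_3 = A·v_2 = (-2, -6).
v_4 = A·v_3 = (6, 10).

v_4 = (6, 10)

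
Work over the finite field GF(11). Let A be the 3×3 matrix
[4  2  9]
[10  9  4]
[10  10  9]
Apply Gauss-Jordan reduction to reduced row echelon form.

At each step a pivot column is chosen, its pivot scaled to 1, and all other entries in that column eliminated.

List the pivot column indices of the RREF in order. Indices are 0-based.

pivot columns: 0, 1

step 1: normalize row 0 (÷4) = (1, 6, 5)
  row 1: subtract 10×row0 = (0, 4, 9)
  row 2: subtract 10×row0 = (0, 5, 3)
step 2: normalize row 1 (÷4) = (0, 1, 5)
  row 0: subtract 6×row1 = (1, 0, 8)
  row 2: subtract 5×row1 = (0, 0, 0)
skip col 2 (zero from row 2)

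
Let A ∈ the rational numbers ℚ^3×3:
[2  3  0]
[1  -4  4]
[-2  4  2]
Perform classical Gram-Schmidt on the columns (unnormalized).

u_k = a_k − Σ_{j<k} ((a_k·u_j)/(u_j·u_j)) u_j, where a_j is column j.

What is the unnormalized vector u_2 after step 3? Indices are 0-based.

u_2 = (104/111, 364/111, 286/111)

Step 1: u_0 = a_0 = (2, 1, -2).
Step 2: u_1 = a_1 − (-2/3)·u_0 = (13/3, -10/3, 8/3).
Step 3: u_2 = a_2 − (0)·u_0 − (-8/37)·u_1 = (104/111, 364/111, 286/111).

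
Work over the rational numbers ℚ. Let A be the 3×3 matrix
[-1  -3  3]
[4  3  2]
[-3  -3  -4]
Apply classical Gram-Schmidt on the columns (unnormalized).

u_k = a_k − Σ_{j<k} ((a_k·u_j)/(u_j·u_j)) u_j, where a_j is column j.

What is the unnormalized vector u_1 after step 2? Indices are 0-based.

Step 1: u_0 = a_0 = (-1, 4, -3).
Step 2: u_1 = a_1 − (12/13)·u_0 = (-27/13, -9/13, -3/13).

u_1 = (-27/13, -9/13, -3/13)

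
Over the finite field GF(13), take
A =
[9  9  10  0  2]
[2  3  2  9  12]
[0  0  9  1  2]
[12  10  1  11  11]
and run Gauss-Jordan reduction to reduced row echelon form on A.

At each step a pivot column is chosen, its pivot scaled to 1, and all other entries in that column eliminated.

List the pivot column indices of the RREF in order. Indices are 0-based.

pivot(0,0)=9: scale R0 → (1, 1, 4, 0, 6)
  clear (1,0): R1 −= (2)R0 → (0, 1, 7, 9, 0)
  clear (3,0): R3 −= (12)R0 → (0, 11, 5, 11, 4)
pivot(1,1)=1: scale R1 → (0, 1, 7, 9, 0)
  clear (0,1): R0 −= (1)R1 → (1, 0, 10, 4, 6)
  clear (3,1): R3 −= (11)R1 → (0, 0, 6, 3, 4)
pivot(2,2)=9: scale R2 → (0, 0, 1, 3, 6)
  clear (0,2): R0 −= (10)R2 → (1, 0, 0, 0, 11)
  clear (1,2): R1 −= (7)R2 → (0, 1, 0, 1, 10)
  clear (3,2): R3 −= (6)R2 → (0, 0, 0, 11, 7)
pivot(3,3)=11: scale R3 → (0, 0, 0, 1, 3)
  clear (1,3): R1 −= (1)R3 → (0, 1, 0, 0, 7)
  clear (2,3): R2 −= (3)R3 → (0, 0, 1, 0, 10)

pivot columns: 0, 1, 2, 3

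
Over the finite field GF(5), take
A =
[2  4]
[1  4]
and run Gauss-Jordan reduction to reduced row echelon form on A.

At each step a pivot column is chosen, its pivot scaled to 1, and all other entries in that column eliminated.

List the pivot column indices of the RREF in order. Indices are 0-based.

pivot columns: 0, 1

[1] R0 /= 2  ⇒  (1, 2)
     R1 -= 1·R0  ⇒  (0, 2)
[2] R1 /= 2  ⇒  (0, 1)
     R0 -= 2·R1  ⇒  (1, 0)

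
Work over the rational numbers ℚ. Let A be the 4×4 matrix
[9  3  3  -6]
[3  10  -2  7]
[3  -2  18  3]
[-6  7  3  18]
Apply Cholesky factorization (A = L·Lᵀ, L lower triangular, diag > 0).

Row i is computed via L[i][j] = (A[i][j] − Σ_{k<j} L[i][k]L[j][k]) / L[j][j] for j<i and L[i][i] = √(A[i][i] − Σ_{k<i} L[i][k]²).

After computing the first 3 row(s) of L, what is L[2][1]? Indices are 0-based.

Step 1: L[0][0] = √(9) = 3.
  L[1][0] = (3) / L[0][0] = 1.
Step 2: L[1][1] = √(9) = 3.
  L[2][0] = (3) / L[0][0] = 1.
  L[2][1] = (-3) / L[1][1] = -1.
Step 3: L[2][2] = √(16) = 4.

L[2][1] = -1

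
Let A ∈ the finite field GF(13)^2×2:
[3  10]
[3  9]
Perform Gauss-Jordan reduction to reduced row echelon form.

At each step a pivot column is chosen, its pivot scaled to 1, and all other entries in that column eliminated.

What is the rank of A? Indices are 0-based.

pivot(0,0)=3: scale R0 → (1, 12)
  clear (1,0): R1 −= (3)R0 → (0, 12)
pivot(1,1)=12: scale R1 → (0, 1)
  clear (0,1): R0 −= (12)R1 → (1, 0)

rank = 2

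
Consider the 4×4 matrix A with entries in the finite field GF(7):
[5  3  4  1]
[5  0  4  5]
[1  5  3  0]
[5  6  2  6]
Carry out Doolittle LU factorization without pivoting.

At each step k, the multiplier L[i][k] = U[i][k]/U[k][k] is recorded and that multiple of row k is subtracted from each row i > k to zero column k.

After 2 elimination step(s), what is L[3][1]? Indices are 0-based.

k=0: U[0][0]=5
  eliminate (1,0): mult=1, new row 1: (0, 4, 0, 4); set L[1][0]=1
  eliminate (2,0): mult=3, new row 2: (0, 3, 5, 4); set L[2][0]=3
  eliminate (3,0): mult=1, new row 3: (0, 3, 5, 5); set L[3][0]=1
k=1: U[1][1]=4
  eliminate (2,1): mult=6, new row 2: (0, 0, 5, 1); set L[2][1]=6
  eliminate (3,1): mult=6, new row 3: (0, 0, 5, 2); set L[3][1]=6

L[3][1] = 6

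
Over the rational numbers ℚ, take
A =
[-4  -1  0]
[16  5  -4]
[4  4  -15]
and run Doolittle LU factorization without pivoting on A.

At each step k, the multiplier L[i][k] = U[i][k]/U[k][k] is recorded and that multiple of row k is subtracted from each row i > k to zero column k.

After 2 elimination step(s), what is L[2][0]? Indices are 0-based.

L[2][0] = -1

Step 1: pivot at (0,0) is -4.
  row1 ← row1 − (-4)·row0  ⇒  L[1][0]=-4, U row1=(0, 1, -4)
  row2 ← row2 − (-1)·row0  ⇒  L[2][0]=-1, U row2=(0, 3, -15)
Step 2: pivot at (1,1) is 1.
  row2 ← row2 − (3)·row1  ⇒  L[2][1]=3, U row2=(0, 0, -3)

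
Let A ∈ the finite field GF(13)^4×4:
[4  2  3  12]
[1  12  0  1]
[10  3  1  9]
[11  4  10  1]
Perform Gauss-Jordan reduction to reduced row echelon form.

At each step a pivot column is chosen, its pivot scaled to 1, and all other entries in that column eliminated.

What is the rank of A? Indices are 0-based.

rank = 4

step 1: normalize row 0 (÷4) = (1, 7, 4, 3)
  row 1: subtract 1×row0 = (0, 5, 9, 11)
  row 2: subtract 10×row0 = (0, 11, 0, 5)
  row 3: subtract 11×row0 = (0, 5, 5, 7)
step 2: normalize row 1 (÷5) = (0, 1, 7, 10)
  row 0: subtract 7×row1 = (1, 0, 7, 11)
  row 2: subtract 11×row1 = (0, 0, 1, 12)
  row 3: subtract 5×row1 = (0, 0, 9, 9)
step 3: normalize row 2 (÷1) = (0, 0, 1, 12)
  row 0: subtract 7×row2 = (1, 0, 0, 5)
  row 1: subtract 7×row2 = (0, 1, 0, 4)
  row 3: subtract 9×row2 = (0, 0, 0, 5)
step 4: normalize row 3 (÷5) = (0, 0, 0, 1)
  row 0: subtract 5×row3 = (1, 0, 0, 0)
  row 1: subtract 4×row3 = (0, 1, 0, 0)
  row 2: subtract 12×row3 = (0, 0, 1, 0)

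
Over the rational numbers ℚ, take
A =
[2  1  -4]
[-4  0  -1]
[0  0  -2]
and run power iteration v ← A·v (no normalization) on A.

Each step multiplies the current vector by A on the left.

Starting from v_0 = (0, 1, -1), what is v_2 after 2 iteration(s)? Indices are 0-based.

v_2 = (3, -22, -4)

v_0 = (0, 1, -1).
v_1 = A·v_0 = (5, 1, 2).
v_2 = A·v_1 = (3, -22, -4).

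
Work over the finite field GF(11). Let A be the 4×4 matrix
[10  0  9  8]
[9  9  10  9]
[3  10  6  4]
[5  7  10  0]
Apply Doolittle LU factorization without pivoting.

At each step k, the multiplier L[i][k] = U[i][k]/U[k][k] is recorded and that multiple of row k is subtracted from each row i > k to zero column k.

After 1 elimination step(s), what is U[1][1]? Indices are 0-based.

U[1][1] = 9

[col 0] pivot 10
  R1 -= 2*R0 → (0, 9, 3, 4)  (L[1][0] := 2)
  R2 -= 8*R0 → (0, 10, 0, 6)  (L[2][0] := 8)
  R3 -= 6*R0 → (0, 7, 0, 7)  (L[3][0] := 6)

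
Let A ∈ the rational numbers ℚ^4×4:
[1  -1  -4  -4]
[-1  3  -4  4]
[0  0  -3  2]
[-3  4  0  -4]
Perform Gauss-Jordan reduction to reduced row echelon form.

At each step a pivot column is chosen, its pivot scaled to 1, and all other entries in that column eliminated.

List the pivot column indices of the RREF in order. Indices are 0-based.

pivot(0,0)=1: scale R0 → (1, -1, -4, -4)
  clear (1,0): R1 −= (-1)R0 → (0, 2, -8, 0)
  clear (3,0): R3 −= (-3)R0 → (0, 1, -12, -16)
pivot(1,1)=2: scale R1 → (0, 1, -4, 0)
  clear (0,1): R0 −= (-1)R1 → (1, 0, -8, -4)
  clear (3,1): R3 −= (1)R1 → (0, 0, -8, -16)
pivot(2,2)=-3: scale R2 → (0, 0, 1, -2/3)
  clear (0,2): R0 −= (-8)R2 → (1, 0, 0, -28/3)
  clear (1,2): R1 −= (-4)R2 → (0, 1, 0, -8/3)
  clear (3,2): R3 −= (-8)R2 → (0, 0, 0, -64/3)
pivot(3,3)=-64/3: scale R3 → (0, 0, 0, 1)
  clear (0,3): R0 −= (-28/3)R3 → (1, 0, 0, 0)
  clear (1,3): R1 −= (-8/3)R3 → (0, 1, 0, 0)
  clear (2,3): R2 −= (-2/3)R3 → (0, 0, 1, 0)

pivot columns: 0, 1, 2, 3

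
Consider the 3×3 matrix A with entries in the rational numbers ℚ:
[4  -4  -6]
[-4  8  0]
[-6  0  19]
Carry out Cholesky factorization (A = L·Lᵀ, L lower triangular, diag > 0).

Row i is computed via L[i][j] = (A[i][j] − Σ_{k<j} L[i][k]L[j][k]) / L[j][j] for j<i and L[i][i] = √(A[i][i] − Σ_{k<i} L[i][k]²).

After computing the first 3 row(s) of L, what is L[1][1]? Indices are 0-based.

L[1][1] = 2

Step 1: L[0][0] = √(4) = 2.
  L[1][0] = (-4) / L[0][0] = -2.
Step 2: L[1][1] = √(4) = 2.
  L[2][0] = (-6) / L[0][0] = -3.
  L[2][1] = (-6) / L[1][1] = -3.
Step 3: L[2][2] = √(1) = 1.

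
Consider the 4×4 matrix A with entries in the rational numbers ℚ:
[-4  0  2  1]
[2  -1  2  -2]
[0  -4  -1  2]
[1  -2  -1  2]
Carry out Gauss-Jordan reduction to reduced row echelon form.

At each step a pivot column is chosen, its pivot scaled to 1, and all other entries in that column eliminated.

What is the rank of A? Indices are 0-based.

rank = 4

pivot(0,0)=-4: scale R0 → (1, 0, -1/2, -1/4)
  clear (1,0): R1 −= (2)R0 → (0, -1, 3, -3/2)
  clear (3,0): R3 −= (1)R0 → (0, -2, -1/2, 9/4)
pivot(1,1)=-1: scale R1 → (0, 1, -3, 3/2)
  clear (2,1): R2 −= (-4)R1 → (0, 0, -13, 8)
  clear (3,1): R3 −= (-2)R1 → (0, 0, -13/2, 21/4)
pivot(2,2)=-13: scale R2 → (0, 0, 1, -8/13)
  clear (0,2): R0 −= (-1/2)R2 → (1, 0, 0, -29/52)
  clear (1,2): R1 −= (-3)R2 → (0, 1, 0, -9/26)
  clear (3,2): R3 −= (-13/2)R2 → (0, 0, 0, 5/4)
pivot(3,3)=5/4: scale R3 → (0, 0, 0, 1)
  clear (0,3): R0 −= (-29/52)R3 → (1, 0, 0, 0)
  clear (1,3): R1 −= (-9/26)R3 → (0, 1, 0, 0)
  clear (2,3): R2 −= (-8/13)R3 → (0, 0, 1, 0)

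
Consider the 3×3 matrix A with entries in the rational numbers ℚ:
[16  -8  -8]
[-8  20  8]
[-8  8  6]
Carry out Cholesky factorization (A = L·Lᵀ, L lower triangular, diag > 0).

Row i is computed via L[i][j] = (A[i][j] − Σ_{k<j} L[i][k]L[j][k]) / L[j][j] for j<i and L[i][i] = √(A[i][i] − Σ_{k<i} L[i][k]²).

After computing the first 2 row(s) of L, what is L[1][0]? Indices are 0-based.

L[1][0] = -2

Step 1: L[0][0] = √(16) = 4.
  L[1][0] = (-8) / L[0][0] = -2.
Step 2: L[1][1] = √(16) = 4.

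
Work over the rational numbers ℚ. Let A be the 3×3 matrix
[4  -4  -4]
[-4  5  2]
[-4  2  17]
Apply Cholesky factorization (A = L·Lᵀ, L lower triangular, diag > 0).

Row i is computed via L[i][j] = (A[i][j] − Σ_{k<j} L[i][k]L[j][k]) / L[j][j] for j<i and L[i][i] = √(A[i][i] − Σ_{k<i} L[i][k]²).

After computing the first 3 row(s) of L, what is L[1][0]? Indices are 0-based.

L[1][0] = -2

Step 1: L[0][0] = √(4) = 2.
  L[1][0] = (-4) / L[0][0] = -2.
Step 2: L[1][1] = √(1) = 1.
  L[2][0] = (-4) / L[0][0] = -2.
  L[2][1] = (-2) / L[1][1] = -2.
Step 3: L[2][2] = √(9) = 3.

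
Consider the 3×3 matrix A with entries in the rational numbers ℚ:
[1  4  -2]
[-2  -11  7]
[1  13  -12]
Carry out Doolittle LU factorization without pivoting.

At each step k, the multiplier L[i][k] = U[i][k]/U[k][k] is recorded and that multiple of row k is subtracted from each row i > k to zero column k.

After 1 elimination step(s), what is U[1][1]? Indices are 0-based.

k=0: U[0][0]=1
  eliminate (1,0): mult=-2, new row 1: (0, -3, 3); set L[1][0]=-2
  eliminate (2,0): mult=1, new row 2: (0, 9, -10); set L[2][0]=1

U[1][1] = -3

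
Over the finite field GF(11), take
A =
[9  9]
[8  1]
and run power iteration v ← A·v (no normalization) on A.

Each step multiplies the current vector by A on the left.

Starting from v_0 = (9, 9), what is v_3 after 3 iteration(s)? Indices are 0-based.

v_0 = (9, 9).
v_1 = A·v_0 = (8, 4).
v_2 = A·v_1 = (9, 2).
v_3 = A·v_2 = (0, 8).

v_3 = (0, 8)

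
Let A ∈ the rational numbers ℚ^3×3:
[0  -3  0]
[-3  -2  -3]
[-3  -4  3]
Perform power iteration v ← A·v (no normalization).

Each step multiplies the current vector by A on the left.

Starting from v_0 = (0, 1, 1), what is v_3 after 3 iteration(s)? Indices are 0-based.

v_3 = (-66, -167, -55)

v_0 = (0, 1, 1).
v_1 = A·v_0 = (-3, -5, -1).
v_2 = A·v_1 = (15, 22, 26).
v_3 = A·v_2 = (-66, -167, -55).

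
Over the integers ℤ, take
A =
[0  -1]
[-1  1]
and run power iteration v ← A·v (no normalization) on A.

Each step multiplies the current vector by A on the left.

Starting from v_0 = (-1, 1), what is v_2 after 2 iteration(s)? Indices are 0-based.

v_0 = (-1, 1).
v_1 = A·v_0 = (-1, 2).
v_2 = A·v_1 = (-2, 3).

v_2 = (-2, 3)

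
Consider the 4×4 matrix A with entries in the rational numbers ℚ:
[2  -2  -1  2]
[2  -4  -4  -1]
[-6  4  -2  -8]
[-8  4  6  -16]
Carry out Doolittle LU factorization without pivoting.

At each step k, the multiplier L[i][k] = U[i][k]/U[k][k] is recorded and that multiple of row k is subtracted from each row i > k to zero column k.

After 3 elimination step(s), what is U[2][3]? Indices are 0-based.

U[2][3] = 1

k=0: U[0][0]=2
  eliminate (1,0): mult=1, new row 1: (0, -2, -3, -3); set L[1][0]=1
  eliminate (2,0): mult=-3, new row 2: (0, -2, -5, -2); set L[2][0]=-3
  eliminate (3,0): mult=-4, new row 3: (0, -4, 2, -8); set L[3][0]=-4
k=1: U[1][1]=-2
  eliminate (2,1): mult=1, new row 2: (0, 0, -2, 1); set L[2][1]=1
  eliminate (3,1): mult=2, new row 3: (0, 0, 8, -2); set L[3][1]=2
k=2: U[2][2]=-2
  eliminate (3,2): mult=-4, new row 3: (0, 0, 0, 2); set L[3][2]=-4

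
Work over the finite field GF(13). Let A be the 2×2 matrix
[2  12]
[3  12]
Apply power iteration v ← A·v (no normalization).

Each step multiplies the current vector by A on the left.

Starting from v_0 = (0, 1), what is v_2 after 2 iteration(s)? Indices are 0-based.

v_0 = (0, 1).
v_1 = A·v_0 = (12, 12).
v_2 = A·v_1 = (12, 11).

v_2 = (12, 11)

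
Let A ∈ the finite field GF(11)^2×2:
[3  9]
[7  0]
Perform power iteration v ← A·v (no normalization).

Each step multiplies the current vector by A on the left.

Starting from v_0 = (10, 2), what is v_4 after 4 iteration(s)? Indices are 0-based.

v_0 = (10, 2).
v_1 = A·v_0 = (4, 4).
v_2 = A·v_1 = (4, 6).
v_3 = A·v_2 = (0, 6).
v_4 = A·v_3 = (10, 0).

v_4 = (10, 0)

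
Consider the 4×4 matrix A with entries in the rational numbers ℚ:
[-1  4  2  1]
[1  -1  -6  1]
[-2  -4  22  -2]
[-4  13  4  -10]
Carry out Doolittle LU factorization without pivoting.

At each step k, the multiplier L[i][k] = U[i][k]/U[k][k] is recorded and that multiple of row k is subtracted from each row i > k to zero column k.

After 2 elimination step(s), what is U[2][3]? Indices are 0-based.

U[2][3] = 4

Step 1: pivot at (0,0) is -1.
  row1 ← row1 − (-1)·row0  ⇒  L[1][0]=-1, U row1=(0, 3, -4, 2)
  row2 ← row2 − (2)·row0  ⇒  L[2][0]=2, U row2=(0, -12, 18, -4)
  row3 ← row3 − (4)·row0  ⇒  L[3][0]=4, U row3=(0, -3, -4, -14)
Step 2: pivot at (1,1) is 3.
  row2 ← row2 − (-4)·row1  ⇒  L[2][1]=-4, U row2=(0, 0, 2, 4)
  row3 ← row3 − (-1)·row1  ⇒  L[3][1]=-1, U row3=(0, 0, -8, -12)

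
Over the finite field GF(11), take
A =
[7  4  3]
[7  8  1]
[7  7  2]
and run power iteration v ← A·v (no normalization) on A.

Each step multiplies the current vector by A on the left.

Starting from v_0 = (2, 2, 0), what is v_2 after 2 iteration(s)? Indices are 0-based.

v_2 = (6, 4, 2)

v_0 = (2, 2, 0).
v_1 = A·v_0 = (0, 8, 6).
v_2 = A·v_1 = (6, 4, 2).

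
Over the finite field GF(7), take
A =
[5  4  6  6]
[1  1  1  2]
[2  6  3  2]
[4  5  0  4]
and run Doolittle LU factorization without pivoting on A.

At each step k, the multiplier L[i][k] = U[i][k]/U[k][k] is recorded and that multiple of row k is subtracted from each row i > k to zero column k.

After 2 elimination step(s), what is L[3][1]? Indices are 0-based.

L[3][1] = 2

[col 0] pivot 5
  R1 -= 3*R0 → (0, 3, 4, 5)  (L[1][0] := 3)
  R2 -= 6*R0 → (0, 3, 2, 1)  (L[2][0] := 6)
  R3 -= 5*R0 → (0, 6, 5, 2)  (L[3][0] := 5)
[col 1] pivot 3
  R2 -= 1*R1 → (0, 0, 5, 3)  (L[2][1] := 1)
  R3 -= 2*R1 → (0, 0, 4, 6)  (L[3][1] := 2)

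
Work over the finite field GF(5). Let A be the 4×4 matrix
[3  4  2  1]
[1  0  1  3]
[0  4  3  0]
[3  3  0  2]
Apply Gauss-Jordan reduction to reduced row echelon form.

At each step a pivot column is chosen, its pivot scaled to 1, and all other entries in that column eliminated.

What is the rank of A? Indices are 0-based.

rank = 4

step 1: normalize row 0 (÷3) = (1, 3, 4, 2)
  row 1: subtract 1×row0 = (0, 2, 2, 1)
  row 3: subtract 3×row0 = (0, 4, 3, 1)
step 2: normalize row 1 (÷2) = (0, 1, 1, 3)
  row 0: subtract 3×row1 = (1, 0, 1, 3)
  row 2: subtract 4×row1 = (0, 0, 4, 3)
  row 3: subtract 4×row1 = (0, 0, 4, 4)
step 3: normalize row 2 (÷4) = (0, 0, 1, 2)
  row 0: subtract 1×row2 = (1, 0, 0, 1)
  row 1: subtract 1×row2 = (0, 1, 0, 1)
  row 3: subtract 4×row2 = (0, 0, 0, 1)
step 4: normalize row 3 (÷1) = (0, 0, 0, 1)
  row 0: subtract 1×row3 = (1, 0, 0, 0)
  row 1: subtract 1×row3 = (0, 1, 0, 0)
  row 2: subtract 2×row3 = (0, 0, 1, 0)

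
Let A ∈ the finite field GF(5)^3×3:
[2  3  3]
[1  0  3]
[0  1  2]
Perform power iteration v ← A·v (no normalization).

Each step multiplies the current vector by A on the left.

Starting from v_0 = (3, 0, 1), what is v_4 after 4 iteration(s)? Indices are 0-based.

v_4 = (4, 4, 2)

v_0 = (3, 0, 1).
v_1 = A·v_0 = (4, 1, 2).
v_2 = A·v_1 = (2, 0, 0).
v_3 = A·v_2 = (4, 2, 0).
v_4 = A·v_3 = (4, 4, 2).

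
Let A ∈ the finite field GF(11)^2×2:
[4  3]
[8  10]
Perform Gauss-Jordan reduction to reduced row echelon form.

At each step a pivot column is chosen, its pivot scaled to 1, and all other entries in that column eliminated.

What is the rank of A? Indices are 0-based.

rank = 2

step 1: normalize row 0 (÷4) = (1, 9)
  row 1: subtract 8×row0 = (0, 4)
step 2: normalize row 1 (÷4) = (0, 1)
  row 0: subtract 9×row1 = (1, 0)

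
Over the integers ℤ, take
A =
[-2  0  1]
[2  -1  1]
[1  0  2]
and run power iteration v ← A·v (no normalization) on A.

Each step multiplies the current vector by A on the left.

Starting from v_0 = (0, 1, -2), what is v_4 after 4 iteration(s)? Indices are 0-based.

v_4 = (0, -35, -50)

v_0 = (0, 1, -2).
v_1 = A·v_0 = (-2, -3, -4).
v_2 = A·v_1 = (0, -5, -10).
v_3 = A·v_2 = (-10, -5, -20).
v_4 = A·v_3 = (0, -35, -50).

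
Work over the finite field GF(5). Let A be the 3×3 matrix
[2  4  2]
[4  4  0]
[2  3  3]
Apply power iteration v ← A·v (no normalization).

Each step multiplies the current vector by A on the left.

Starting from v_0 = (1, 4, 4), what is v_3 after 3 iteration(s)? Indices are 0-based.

v_3 = (4, 2, 0)

v_0 = (1, 4, 4).
v_1 = A·v_0 = (1, 0, 1).
v_2 = A·v_1 = (4, 4, 0).
v_3 = A·v_2 = (4, 2, 0).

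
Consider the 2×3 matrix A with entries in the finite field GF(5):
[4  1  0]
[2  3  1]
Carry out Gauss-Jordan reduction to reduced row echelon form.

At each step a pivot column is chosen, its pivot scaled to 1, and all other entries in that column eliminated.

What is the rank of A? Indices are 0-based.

step 1: normalize row 0 (÷4) = (1, 4, 0)
  row 1: subtract 2×row0 = (0, 0, 1)
skip col 1 (zero from row 1)
step 2: normalize row 1 (÷1) = (0, 0, 1)

rank = 2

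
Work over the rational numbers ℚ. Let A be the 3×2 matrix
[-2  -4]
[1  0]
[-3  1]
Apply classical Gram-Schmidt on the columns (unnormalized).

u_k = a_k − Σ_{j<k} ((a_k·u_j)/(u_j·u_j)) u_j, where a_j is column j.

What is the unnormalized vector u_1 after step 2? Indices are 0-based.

Step 1: u_0 = a_0 = (-2, 1, -3).
Step 2: u_1 = a_1 − (5/14)·u_0 = (-23/7, -5/14, 29/14).

u_1 = (-23/7, -5/14, 29/14)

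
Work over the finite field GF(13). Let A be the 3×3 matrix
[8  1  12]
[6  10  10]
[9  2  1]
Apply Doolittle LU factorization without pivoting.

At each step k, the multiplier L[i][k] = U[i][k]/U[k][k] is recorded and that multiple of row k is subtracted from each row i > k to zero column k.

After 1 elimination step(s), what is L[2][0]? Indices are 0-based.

L[2][0] = 6

k=0: U[0][0]=8
  eliminate (1,0): mult=4, new row 1: (0, 6, 1); set L[1][0]=4
  eliminate (2,0): mult=6, new row 2: (0, 9, 7); set L[2][0]=6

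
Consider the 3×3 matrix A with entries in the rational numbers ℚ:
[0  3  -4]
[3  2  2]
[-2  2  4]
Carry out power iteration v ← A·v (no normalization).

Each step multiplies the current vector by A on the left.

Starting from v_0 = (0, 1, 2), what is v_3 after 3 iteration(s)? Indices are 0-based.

v_0 = (0, 1, 2).
v_1 = A·v_0 = (-5, 6, 10).
v_2 = A·v_1 = (-22, 17, 62).
v_3 = A·v_2 = (-197, 92, 326).

v_3 = (-197, 92, 326)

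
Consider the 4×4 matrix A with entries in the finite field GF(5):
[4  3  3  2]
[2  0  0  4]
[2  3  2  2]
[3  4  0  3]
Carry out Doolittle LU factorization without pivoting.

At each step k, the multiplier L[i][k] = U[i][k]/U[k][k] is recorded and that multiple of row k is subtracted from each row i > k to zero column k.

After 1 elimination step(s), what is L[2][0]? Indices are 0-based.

Step 1: pivot at (0,0) is 4.
  row1 ← row1 − (3)·row0  ⇒  L[1][0]=3, U row1=(0, 1, 1, 3)
  row2 ← row2 − (3)·row0  ⇒  L[2][0]=3, U row2=(0, 4, 3, 1)
  row3 ← row3 − (2)·row0  ⇒  L[3][0]=2, U row3=(0, 3, 4, 4)

L[2][0] = 3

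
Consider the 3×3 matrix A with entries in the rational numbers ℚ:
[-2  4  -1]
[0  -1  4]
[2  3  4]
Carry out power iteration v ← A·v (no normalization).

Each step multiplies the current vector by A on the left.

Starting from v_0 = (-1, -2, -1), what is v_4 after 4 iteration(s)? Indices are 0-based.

v_4 = (-178, -1254, -2390)

v_0 = (-1, -2, -1).
v_1 = A·v_0 = (-5, -2, -12).
v_2 = A·v_1 = (14, -46, -64).
v_3 = A·v_2 = (-148, -210, -366).
v_4 = A·v_3 = (-178, -1254, -2390).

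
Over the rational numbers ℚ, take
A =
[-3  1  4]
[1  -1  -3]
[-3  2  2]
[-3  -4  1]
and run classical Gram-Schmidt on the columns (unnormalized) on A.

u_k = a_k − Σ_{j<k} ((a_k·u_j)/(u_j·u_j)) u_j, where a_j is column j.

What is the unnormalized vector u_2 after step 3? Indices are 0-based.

Step 1: u_0 = a_0 = (-3, 1, -3, -3).
Step 2: u_1 = a_1 − (1/14)·u_0 = (17/14, -15/14, 31/14, -53/14).
Step 3: u_2 = a_2 − (-6/7)·u_0 − (61/153)·u_1 = (17/18, -175/102, -445/306, -19/306).

u_2 = (17/18, -175/102, -445/306, -19/306)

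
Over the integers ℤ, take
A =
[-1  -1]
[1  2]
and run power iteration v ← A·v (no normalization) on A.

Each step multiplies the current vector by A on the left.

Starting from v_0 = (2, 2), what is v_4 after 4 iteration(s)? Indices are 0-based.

v_0 = (2, 2).
v_1 = A·v_0 = (-4, 6).
v_2 = A·v_1 = (-2, 8).
v_3 = A·v_2 = (-6, 14).
v_4 = A·v_3 = (-8, 22).

v_4 = (-8, 22)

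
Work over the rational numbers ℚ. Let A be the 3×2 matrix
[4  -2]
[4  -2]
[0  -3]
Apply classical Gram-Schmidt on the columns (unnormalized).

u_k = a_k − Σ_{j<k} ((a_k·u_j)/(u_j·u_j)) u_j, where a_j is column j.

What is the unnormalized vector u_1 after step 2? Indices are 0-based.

u_1 = (0, 0, -3)

Step 1: u_0 = a_0 = (4, 4, 0).
Step 2: u_1 = a_1 − (-1/2)·u_0 = (0, 0, -3).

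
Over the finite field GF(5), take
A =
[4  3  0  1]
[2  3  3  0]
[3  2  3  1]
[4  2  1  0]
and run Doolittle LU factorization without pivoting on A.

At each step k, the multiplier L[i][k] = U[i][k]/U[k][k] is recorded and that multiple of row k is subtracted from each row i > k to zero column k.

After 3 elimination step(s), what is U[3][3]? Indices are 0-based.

[col 0] pivot 4
  R1 -= 3*R0 → (0, 4, 3, 2)  (L[1][0] := 3)
  R2 -= 2*R0 → (0, 1, 3, 4)  (L[2][0] := 2)
  R3 -= 1*R0 → (0, 4, 1, 4)  (L[3][0] := 1)
[col 1] pivot 4
  R2 -= 4*R1 → (0, 0, 1, 1)  (L[2][1] := 4)
  R3 -= 1*R1 → (0, 0, 3, 2)  (L[3][1] := 1)
[col 2] pivot 1
  R3 -= 3*R2 → (0, 0, 0, 4)  (L[3][2] := 3)

U[3][3] = 4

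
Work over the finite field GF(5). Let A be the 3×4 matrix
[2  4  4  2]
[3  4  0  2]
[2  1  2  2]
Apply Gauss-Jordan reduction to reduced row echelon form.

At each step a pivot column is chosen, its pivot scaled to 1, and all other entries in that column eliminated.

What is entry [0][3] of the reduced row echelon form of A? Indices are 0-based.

M[0][3] = 3

pivot(0,0)=2: scale R0 → (1, 2, 2, 1)
  clear (1,0): R1 −= (3)R0 → (0, 3, 4, 4)
  clear (2,0): R2 −= (2)R0 → (0, 2, 3, 0)
pivot(1,1)=3: scale R1 → (0, 1, 3, 3)
  clear (0,1): R0 −= (2)R1 → (1, 0, 1, 0)
  clear (2,1): R2 −= (2)R1 → (0, 0, 2, 4)
pivot(2,2)=2: scale R2 → (0, 0, 1, 2)
  clear (0,2): R0 −= (1)R2 → (1, 0, 0, 3)
  clear (1,2): R1 −= (3)R2 → (0, 1, 0, 2)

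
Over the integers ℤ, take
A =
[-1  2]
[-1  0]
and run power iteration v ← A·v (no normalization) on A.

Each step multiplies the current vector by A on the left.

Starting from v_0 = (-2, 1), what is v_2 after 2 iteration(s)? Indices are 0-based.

v_0 = (-2, 1).
v_1 = A·v_0 = (4, 2).
v_2 = A·v_1 = (0, -4).

v_2 = (0, -4)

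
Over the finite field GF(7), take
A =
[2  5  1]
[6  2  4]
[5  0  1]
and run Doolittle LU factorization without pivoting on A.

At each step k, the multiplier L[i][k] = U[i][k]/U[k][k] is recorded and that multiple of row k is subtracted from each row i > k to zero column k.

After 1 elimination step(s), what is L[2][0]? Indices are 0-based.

Step 1: pivot at (0,0) is 2.
  row1 ← row1 − (3)·row0  ⇒  L[1][0]=3, U row1=(0, 1, 1)
  row2 ← row2 − (6)·row0  ⇒  L[2][0]=6, U row2=(0, 5, 2)

L[2][0] = 6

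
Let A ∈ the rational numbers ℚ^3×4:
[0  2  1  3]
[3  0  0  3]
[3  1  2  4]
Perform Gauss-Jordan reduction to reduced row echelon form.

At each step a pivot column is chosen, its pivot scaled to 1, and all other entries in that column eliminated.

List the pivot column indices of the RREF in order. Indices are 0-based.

[1] R0 <-> R1
[1] R0 /= 3  ⇒  (1, 0, 0, 1)
     R2 -= 3·R0  ⇒  (0, 1, 2, 1)
[2] R1 /= 2  ⇒  (0, 1, 1/2, 3/2)
     R2 -= 1·R1  ⇒  (0, 0, 3/2, -1/2)
[3] R2 /= 3/2  ⇒  (0, 0, 1, -1/3)
     R1 -= 1/2·R2  ⇒  (0, 1, 0, 5/3)

pivot columns: 0, 1, 2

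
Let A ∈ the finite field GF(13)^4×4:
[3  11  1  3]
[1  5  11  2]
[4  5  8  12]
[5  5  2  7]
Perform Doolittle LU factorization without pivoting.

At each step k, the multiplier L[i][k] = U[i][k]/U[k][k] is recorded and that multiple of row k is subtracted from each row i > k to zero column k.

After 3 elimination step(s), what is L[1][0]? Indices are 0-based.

Step 1: pivot at (0,0) is 3.
  row1 ← row1 − (9)·row0  ⇒  L[1][0]=9, U row1=(0, 10, 2, 1)
  row2 ← row2 − (10)·row0  ⇒  L[2][0]=10, U row2=(0, 12, 11, 8)
  row3 ← row3 − (6)·row0  ⇒  L[3][0]=6, U row3=(0, 4, 9, 2)
Step 2: pivot at (1,1) is 10.
  row2 ← row2 − (9)·row1  ⇒  L[2][1]=9, U row2=(0, 0, 6, 12)
  row3 ← row3 − (3)·row1  ⇒  L[3][1]=3, U row3=(0, 0, 3, 12)
Step 3: pivot at (2,2) is 6.
  row3 ← row3 − (7)·row2  ⇒  L[3][2]=7, U row3=(0, 0, 0, 6)

L[1][0] = 9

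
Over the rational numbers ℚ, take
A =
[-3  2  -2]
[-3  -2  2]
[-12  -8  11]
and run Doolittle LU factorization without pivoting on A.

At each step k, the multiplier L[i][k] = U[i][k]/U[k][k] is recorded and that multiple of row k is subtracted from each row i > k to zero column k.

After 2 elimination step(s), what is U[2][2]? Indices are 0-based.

[col 0] pivot -3
  R1 -= 1*R0 → (0, -4, 4)  (L[1][0] := 1)
  R2 -= 4*R0 → (0, -16, 19)  (L[2][0] := 4)
[col 1] pivot -4
  R2 -= 4*R1 → (0, 0, 3)  (L[2][1] := 4)

U[2][2] = 3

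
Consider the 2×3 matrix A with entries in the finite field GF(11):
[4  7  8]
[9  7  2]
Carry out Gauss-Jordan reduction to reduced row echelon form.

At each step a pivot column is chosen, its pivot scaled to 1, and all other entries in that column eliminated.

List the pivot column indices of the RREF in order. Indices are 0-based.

step 1: normalize row 0 (÷4) = (1, 10, 2)
  row 1: subtract 9×row0 = (0, 5, 6)
step 2: normalize row 1 (÷5) = (0, 1, 10)
  row 0: subtract 10×row1 = (1, 0, 1)

pivot columns: 0, 1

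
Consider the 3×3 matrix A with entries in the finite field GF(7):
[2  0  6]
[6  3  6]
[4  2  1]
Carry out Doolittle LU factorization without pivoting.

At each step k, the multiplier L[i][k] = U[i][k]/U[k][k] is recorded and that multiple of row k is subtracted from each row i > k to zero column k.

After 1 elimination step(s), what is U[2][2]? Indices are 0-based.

Step 1: pivot at (0,0) is 2.
  row1 ← row1 − (3)·row0  ⇒  L[1][0]=3, U row1=(0, 3, 2)
  row2 ← row2 − (2)·row0  ⇒  L[2][0]=2, U row2=(0, 2, 3)

U[2][2] = 3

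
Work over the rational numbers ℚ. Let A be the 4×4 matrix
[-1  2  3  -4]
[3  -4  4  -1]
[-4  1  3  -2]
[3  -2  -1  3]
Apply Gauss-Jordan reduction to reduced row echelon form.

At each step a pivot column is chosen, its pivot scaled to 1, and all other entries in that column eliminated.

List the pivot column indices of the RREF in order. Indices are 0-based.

[1] R0 /= -1  ⇒  (1, -2, -3, 4)
     R1 -= 3·R0  ⇒  (0, 2, 13, -13)
     R2 -= -4·R0  ⇒  (0, -7, -9, 14)
     R3 -= 3·R0  ⇒  (0, 4, 8, -9)
[2] R1 /= 2  ⇒  (0, 1, 13/2, -13/2)
     R0 -= -2·R1  ⇒  (1, 0, 10, -9)
     R2 -= -7·R1  ⇒  (0, 0, 73/2, -63/2)
     R3 -= 4·R1  ⇒  (0, 0, -18, 17)
[3] R2 /= 73/2  ⇒  (0, 0, 1, -63/73)
     R0 -= 10·R2  ⇒  (1, 0, 0, -27/73)
     R1 -= 13/2·R2  ⇒  (0, 1, 0, -65/73)
     R3 -= -18·R2  ⇒  (0, 0, 0, 107/73)
[4] R3 /= 107/73  ⇒  (0, 0, 0, 1)
     R0 -= -27/73·R3  ⇒  (1, 0, 0, 0)
     R1 -= -65/73·R3  ⇒  (0, 1, 0, 0)
     R2 -= -63/73·R3  ⇒  (0, 0, 1, 0)

pivot columns: 0, 1, 2, 3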